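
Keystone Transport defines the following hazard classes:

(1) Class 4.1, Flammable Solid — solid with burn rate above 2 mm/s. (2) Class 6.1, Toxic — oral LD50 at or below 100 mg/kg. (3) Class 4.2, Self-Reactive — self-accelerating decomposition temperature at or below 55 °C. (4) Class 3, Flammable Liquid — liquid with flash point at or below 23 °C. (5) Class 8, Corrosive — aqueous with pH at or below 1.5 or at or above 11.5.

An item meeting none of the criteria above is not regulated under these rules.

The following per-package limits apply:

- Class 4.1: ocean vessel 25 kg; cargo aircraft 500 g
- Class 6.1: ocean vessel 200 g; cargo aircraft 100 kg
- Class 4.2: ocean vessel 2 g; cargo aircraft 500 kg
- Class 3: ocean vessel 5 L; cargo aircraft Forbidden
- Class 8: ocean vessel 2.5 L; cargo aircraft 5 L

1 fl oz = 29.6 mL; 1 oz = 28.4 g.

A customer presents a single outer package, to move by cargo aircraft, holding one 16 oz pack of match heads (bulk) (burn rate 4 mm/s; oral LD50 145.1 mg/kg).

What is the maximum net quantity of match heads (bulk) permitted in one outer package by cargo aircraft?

500 g

The match heads (bulk) have burn rate 4 mm/s, which is > 2 mm/s, so they are Class 4.1 (Flammable Solid).
The cargo aircraft limit for Class 4.1 is 500 g.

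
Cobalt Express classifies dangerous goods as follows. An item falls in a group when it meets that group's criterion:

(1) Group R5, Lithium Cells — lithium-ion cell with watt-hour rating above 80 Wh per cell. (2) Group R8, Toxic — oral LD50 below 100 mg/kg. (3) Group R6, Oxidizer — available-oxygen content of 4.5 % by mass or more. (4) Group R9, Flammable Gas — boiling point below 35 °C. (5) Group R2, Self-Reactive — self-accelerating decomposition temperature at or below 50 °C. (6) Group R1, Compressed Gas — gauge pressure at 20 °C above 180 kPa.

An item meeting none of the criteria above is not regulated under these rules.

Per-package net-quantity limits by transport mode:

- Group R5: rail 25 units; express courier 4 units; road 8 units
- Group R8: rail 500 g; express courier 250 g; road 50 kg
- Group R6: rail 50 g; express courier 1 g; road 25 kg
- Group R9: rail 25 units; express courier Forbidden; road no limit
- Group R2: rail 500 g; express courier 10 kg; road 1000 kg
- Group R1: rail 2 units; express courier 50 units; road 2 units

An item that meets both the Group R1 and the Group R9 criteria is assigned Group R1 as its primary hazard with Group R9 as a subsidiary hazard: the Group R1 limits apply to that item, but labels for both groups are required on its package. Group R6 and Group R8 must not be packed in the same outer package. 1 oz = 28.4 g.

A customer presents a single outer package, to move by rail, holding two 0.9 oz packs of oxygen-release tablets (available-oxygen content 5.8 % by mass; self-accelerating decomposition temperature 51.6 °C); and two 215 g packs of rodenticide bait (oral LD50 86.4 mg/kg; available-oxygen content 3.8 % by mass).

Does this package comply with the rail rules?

With available-oxygen content 5.8 % by mass (≥ 4.5 % by mass), the oxygen-release tablets fall in Group R6.
Rodenticide bait: oral LD50 86.4 mg/kg < 100 mg/kg → Group R8 (Toxic).
Group R6 quantity: two 0.9 oz packs = 51.12 g.
That exceeds the Group R6 rail limit of 50 g.
Group R8 quantity: two 215 g packs = 430 g.
430 g ≤ 500 g (rail limit, Group R8) — within limit.
Group R6 and Group R8 may not share an outer package.

No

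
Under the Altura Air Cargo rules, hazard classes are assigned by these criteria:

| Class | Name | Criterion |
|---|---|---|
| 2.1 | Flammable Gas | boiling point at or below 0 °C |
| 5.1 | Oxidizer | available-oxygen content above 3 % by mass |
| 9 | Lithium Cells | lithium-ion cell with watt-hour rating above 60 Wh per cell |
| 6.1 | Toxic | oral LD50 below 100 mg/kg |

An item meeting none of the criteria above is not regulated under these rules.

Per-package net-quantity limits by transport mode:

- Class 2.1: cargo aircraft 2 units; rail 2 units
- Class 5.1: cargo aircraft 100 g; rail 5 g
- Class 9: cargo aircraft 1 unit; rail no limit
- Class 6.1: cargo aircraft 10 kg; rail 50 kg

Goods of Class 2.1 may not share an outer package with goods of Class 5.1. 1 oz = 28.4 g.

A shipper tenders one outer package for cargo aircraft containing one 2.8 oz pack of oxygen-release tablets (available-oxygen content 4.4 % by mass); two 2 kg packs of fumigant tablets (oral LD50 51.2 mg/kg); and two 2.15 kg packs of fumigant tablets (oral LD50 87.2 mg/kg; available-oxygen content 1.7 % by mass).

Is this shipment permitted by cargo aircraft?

Yes

Available-oxygen content 4.4 % by mass meets the Class 5.1 criterion (Oxidizer), so the oxygen-release tablets are Class 5.1.
Oral LD50 51.2 mg/kg meets the Class 6.1 criterion (Toxic), so the fumigant tablets are Class 6.1.
Fumigant tablets: oral LD50 87.2 mg/kg < 100 mg/kg → Class 6.1 (Toxic).
Class 6.1 net quantity: (two 2 kg packs = 4 kg) + (two 2.15 kg packs = 4.3 kg) = 8.3 kg.
That is within the Class 6.1 cargo aircraft limit of 10 kg.
Class 5.1 quantity: one 2.8 oz pack = 79.52 g.
That is within the Class 5.1 cargo aircraft limit of 100 g.
The segregation rule (Class 2.1 with Class 5.1) does not apply to Class 6.1 with Class 5.1.
Every hazard class is within its cargo aircraft limit and no segregation rule is violated.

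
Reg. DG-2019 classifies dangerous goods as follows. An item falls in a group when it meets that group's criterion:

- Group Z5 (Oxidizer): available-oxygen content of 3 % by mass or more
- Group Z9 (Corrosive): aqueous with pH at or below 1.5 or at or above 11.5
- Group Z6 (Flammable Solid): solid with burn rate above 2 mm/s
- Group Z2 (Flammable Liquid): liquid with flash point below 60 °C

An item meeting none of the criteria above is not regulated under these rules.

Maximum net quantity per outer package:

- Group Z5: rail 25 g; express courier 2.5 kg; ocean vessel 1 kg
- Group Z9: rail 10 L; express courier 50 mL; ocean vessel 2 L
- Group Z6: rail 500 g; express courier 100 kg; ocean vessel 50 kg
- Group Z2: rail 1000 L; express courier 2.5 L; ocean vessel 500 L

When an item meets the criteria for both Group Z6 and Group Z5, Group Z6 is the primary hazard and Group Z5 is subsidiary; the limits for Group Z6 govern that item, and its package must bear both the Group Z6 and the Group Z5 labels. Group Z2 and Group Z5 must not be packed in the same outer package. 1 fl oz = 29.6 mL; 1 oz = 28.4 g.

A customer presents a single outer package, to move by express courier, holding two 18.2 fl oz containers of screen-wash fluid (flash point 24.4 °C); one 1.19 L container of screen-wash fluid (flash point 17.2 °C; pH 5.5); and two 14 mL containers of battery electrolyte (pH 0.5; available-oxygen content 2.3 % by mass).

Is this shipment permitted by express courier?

Yes

With flash point 24.4 °C (< 60 °C), the screen-wash fluid falls in Group Z2.
The screen-wash fluid has flash point 17.2 °C, which is < 60 °C, so it is Group Z2 (Flammable Liquid).
Battery electrolyte: pH 0.5 ≤ 1.5 → Group Z9 (Corrosive).
Group Z2 net quantity: (two 18.2 fl oz containers = 1077.44 mL) + 1.19 L = 2267.44 mL.
2267.44 mL ≤ 2.5 L (express courier limit, Group Z2) — within limit.
Group Z9 quantity: two 14 mL containers = 28 mL.
That is within the Group Z9 express courier limit of 50 mL.
The segregation rule (Group Z2 with Group Z5) does not apply to Group Z2 with Group Z9.
Every hazard group is within its express courier limit and no segregation rule is violated.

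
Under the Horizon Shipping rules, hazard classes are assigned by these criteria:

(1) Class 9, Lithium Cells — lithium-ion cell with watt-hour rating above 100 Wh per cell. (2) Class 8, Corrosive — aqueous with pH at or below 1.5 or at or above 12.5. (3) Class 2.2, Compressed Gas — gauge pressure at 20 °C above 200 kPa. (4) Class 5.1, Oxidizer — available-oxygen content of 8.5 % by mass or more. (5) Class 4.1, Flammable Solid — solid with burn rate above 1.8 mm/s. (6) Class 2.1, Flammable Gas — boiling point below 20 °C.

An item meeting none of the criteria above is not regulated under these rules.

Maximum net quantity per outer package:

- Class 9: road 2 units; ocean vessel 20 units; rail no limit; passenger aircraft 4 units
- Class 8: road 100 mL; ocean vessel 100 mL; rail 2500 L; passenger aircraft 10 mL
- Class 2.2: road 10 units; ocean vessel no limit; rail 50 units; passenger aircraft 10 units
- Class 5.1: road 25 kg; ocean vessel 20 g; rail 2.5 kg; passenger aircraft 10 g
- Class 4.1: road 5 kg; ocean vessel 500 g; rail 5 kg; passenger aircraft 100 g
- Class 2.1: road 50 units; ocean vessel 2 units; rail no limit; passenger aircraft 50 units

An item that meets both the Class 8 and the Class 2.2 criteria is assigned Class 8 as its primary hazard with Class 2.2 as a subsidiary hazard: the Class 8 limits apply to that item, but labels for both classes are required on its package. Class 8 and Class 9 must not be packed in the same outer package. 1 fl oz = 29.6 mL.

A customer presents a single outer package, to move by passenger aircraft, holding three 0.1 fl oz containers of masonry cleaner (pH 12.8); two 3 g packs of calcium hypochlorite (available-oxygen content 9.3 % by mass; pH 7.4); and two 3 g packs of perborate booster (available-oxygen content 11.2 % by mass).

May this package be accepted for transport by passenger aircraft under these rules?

With pH 12.8 (≥ 12.5), the masonry cleaner falls in Class 8.
With available-oxygen content 9.3 % by mass (≥ 8.5 % by mass), the calcium hypochlorite falls in Class 5.1.
Available-oxygen content 11.2 % by mass meets the Class 5.1 criterion (Oxidizer), so the perborate booster is Class 5.1.
Class 5.1 net quantity: (two 3 g packs = 6 g) + (two 3 g packs = 6 g) = 12 g.
12 g > 10 g (passenger aircraft limit, Class 5.1) — over the limit.
Class 8 quantity: three 0.1 fl oz containers = 8.88 mL.
8.88 mL ≤ 10 mL (passenger aircraft limit, Class 8) — within limit.
The segregation rule (Class 8 with Class 9) does not apply to Class 5.1 with Class 8.

No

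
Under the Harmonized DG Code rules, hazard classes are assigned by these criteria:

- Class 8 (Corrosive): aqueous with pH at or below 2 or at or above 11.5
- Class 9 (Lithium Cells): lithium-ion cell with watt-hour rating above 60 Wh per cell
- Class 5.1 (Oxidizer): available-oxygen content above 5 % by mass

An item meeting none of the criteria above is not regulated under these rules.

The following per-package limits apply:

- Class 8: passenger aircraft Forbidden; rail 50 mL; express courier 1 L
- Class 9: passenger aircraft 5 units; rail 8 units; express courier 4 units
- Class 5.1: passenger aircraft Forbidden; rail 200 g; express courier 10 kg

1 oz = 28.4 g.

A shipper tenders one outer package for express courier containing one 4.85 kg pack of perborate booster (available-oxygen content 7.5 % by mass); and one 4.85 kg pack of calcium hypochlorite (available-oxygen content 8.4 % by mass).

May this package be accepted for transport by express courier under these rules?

Yes

Available-oxygen content 7.5 % by mass meets the Class 5.1 criterion (Oxidizer), so the perborate booster is Class 5.1.
Available-oxygen content 8.4 % by mass meets the Class 5.1 criterion (Oxidizer), so the calcium hypochlorite is Class 5.1.
Total Class 5.1: 4.85 kg + 4.85 kg = 9.7 kg.
9.7 kg is within the express courier limit of 10 kg for Class 5.1.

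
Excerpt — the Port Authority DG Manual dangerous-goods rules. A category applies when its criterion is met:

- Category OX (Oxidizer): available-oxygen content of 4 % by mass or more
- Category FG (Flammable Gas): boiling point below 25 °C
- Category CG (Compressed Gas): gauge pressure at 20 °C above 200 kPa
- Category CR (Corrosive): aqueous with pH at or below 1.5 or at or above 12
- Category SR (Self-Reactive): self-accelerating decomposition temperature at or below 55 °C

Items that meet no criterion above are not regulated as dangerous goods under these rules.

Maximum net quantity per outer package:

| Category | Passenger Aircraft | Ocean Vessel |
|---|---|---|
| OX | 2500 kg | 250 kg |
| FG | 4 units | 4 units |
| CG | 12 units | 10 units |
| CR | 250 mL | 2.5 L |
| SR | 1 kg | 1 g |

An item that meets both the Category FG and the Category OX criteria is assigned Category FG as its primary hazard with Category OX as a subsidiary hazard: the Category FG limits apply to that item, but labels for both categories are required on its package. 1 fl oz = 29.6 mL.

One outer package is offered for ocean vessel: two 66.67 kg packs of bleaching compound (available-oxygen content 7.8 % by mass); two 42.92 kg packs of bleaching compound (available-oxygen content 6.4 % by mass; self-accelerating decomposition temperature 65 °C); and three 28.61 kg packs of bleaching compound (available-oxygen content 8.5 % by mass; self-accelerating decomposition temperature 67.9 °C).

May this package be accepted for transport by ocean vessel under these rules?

Bleaching compound: available-oxygen content 7.8 % by mass ≥ 4 % by mass → Category OX (Oxidizer).
The bleaching compound has available-oxygen content 6.4 % by mass, which is ≥ 4 % by mass, so it is Category OX (Oxidizer).
Bleaching compound: available-oxygen content 8.5 % by mass ≥ 4 % by mass → Category OX (Oxidizer).
Total Category OX: (two 66.67 kg packs = 133.34 kg) + (two 42.92 kg packs = 85.84 kg) + (three 28.61 kg packs = 85.83 kg) = 305.01 kg.
305.01 kg exceeds the ocean vessel limit of 250 kg for Category OX.

No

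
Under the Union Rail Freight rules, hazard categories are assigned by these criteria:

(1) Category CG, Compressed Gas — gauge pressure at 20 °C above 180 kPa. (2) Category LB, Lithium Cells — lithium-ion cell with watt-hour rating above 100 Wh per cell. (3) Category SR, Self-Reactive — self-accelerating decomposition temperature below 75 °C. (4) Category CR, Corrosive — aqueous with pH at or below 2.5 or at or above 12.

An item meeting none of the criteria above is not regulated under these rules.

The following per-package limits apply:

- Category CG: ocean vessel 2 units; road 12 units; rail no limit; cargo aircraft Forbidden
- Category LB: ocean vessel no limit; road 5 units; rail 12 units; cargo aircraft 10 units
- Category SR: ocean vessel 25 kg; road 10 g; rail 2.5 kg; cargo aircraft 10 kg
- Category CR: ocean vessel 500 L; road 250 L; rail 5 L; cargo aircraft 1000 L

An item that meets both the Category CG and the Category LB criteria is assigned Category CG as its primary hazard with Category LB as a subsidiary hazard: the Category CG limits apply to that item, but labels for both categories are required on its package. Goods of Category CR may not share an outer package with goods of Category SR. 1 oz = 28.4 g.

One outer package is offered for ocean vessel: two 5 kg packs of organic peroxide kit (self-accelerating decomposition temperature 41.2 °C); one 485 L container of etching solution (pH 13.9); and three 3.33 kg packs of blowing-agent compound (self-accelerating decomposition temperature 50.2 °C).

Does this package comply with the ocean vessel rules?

Self-accelerating decomposition temperature 41.2 °C meets the Category SR criterion (Self-Reactive), so the organic peroxide kit is Category SR.
The etching solution has pH 13.9, which is ≥ 12, so it is Category CR (Corrosive).
Blowing-agent compound: self-accelerating decomposition temperature 50.2 °C < 75 °C → Category SR (Self-Reactive).
Category CR quantity: 485 L.
485 L ≤ 500 L (ocean vessel limit, Category CR) — within limit.
Category SR net quantity: (two 5 kg packs = 10 kg) + (three 3.33 kg packs = 9.99 kg) = 19.99 kg.
19.99 kg ≤ 25 kg (ocean vessel limit, Category SR) — within limit.
Category CR and Category SR may not share an outer package.

No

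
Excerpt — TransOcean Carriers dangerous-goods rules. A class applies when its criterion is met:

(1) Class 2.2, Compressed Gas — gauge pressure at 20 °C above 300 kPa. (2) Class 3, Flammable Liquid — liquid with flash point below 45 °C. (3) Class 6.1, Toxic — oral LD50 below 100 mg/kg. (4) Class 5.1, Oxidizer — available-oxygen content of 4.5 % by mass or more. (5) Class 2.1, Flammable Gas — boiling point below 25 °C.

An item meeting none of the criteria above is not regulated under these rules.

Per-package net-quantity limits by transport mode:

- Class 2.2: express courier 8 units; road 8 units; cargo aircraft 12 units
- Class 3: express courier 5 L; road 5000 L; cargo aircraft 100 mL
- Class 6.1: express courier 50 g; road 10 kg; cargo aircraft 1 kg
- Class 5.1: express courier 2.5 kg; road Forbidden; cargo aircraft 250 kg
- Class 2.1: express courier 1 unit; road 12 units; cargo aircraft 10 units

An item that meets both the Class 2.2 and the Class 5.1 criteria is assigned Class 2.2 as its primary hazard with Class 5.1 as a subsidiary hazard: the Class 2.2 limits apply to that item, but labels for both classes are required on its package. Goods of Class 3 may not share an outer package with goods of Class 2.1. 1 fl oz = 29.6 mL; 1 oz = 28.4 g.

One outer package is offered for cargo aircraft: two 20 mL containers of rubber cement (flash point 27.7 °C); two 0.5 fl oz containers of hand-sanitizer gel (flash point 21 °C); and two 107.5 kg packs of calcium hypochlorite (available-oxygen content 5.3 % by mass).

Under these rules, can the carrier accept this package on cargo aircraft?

Yes

Rubber cement: flash point 27.7 °C < 45 °C → Class 3 (Flammable Liquid).
With flash point 21 °C (< 45 °C), the hand-sanitizer gel falls in Class 3.
Available-oxygen content 5.3 % by mass meets the Class 5.1 criterion (Oxidizer), so the calcium hypochlorite is Class 5.1.
Class 3 net quantity: (two 20 mL containers = 40 mL) + (two 0.5 fl oz containers = 29.6 mL) = 69.6 mL.
69.6 mL ≤ 100 mL (cargo aircraft limit, Class 3) — within limit.
Class 5.1 quantity: two 107.5 kg packs = 215 kg.
215 kg ≤ 250 kg (cargo aircraft limit, Class 5.1) — within limit.
The segregation rule (Class 3 with Class 2.1) does not apply to Class 3 with Class 5.1.
Every hazard class is within its cargo aircraft limit and no segregation rule is violated.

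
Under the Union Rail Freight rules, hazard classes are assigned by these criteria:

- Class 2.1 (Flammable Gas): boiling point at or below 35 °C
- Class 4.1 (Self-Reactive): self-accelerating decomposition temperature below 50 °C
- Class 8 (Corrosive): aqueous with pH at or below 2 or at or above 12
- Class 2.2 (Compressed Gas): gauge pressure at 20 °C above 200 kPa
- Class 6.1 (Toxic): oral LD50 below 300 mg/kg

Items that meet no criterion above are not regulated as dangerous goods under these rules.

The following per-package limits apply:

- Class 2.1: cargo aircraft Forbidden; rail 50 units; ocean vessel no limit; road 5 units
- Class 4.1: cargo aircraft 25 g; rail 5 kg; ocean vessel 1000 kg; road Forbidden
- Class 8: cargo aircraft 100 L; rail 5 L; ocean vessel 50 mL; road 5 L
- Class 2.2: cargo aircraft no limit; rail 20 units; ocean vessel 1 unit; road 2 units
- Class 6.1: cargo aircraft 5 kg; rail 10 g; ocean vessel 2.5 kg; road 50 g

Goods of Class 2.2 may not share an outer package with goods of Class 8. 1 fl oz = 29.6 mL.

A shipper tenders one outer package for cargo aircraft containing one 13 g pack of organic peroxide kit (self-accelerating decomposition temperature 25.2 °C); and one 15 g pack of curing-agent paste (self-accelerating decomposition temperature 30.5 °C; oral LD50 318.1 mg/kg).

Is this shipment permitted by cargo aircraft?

Organic peroxide kit: self-accelerating decomposition temperature 25.2 °C < 50 °C → Class 4.1 (Self-Reactive).
Curing-agent paste: self-accelerating decomposition temperature 30.5 °C < 50 °C → Class 4.1 (Self-Reactive).
Class 4.1 net quantity: 13 g + 15 g = 28 g.
That exceeds the Class 4.1 cargo aircraft limit of 25 g.

No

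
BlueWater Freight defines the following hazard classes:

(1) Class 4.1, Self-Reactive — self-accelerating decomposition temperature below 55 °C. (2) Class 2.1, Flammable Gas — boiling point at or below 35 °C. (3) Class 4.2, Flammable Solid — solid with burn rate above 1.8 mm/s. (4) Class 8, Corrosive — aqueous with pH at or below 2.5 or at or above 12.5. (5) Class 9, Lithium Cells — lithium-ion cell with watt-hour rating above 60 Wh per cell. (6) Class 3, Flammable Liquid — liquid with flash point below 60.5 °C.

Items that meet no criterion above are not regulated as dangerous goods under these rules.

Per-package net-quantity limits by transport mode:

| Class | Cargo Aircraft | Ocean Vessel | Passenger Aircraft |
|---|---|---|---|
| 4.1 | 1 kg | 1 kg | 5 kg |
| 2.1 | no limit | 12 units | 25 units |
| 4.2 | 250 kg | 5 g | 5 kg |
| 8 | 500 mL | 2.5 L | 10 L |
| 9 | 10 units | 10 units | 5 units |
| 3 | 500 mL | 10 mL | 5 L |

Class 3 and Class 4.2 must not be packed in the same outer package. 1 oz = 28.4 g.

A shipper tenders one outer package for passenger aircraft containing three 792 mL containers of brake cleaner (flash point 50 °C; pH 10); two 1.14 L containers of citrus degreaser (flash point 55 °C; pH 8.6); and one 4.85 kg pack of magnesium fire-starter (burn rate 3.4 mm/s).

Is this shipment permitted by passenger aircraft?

No

Brake cleaner: flash point 50 °C < 60.5 °C → Class 3 (Flammable Liquid).
Flash point 55 °C meets the Class 3 criterion (Flammable Liquid), so the citrus degreaser is Class 3.
The magnesium fire-starter has burn rate 3.4 mm/s, which is > 1.8 mm/s, so it is Class 4.2 (Flammable Solid).
Class 3 net quantity: (three 792 mL containers = 2.376 L) + (two 1.14 L containers = 2.28 L) = 4.656 L.
4.656 L ≤ 5 L (passenger aircraft limit, Class 3) — within limit.
Class 4.2 quantity: 4.85 kg.
That is within the Class 4.2 passenger aircraft limit of 5 kg.
Class 3 and Class 4.2 may not share an outer package.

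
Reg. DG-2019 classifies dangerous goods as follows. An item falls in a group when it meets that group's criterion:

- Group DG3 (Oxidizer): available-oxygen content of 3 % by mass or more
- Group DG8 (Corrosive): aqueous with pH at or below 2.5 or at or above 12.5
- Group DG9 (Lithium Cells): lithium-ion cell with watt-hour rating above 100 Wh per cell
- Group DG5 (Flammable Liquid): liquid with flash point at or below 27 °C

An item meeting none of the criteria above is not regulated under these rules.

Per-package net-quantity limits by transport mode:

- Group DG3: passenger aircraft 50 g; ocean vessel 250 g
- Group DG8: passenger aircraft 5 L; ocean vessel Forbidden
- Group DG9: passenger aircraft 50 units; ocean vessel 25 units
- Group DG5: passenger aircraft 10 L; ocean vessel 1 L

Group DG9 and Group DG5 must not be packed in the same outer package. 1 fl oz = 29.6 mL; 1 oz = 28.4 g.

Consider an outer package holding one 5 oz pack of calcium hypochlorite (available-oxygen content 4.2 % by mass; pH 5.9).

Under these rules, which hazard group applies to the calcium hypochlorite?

Group DG3

Calcium hypochlorite: available-oxygen content 4.2 % by mass ≥ 3 % by mass → Group DG3 (Oxidizer).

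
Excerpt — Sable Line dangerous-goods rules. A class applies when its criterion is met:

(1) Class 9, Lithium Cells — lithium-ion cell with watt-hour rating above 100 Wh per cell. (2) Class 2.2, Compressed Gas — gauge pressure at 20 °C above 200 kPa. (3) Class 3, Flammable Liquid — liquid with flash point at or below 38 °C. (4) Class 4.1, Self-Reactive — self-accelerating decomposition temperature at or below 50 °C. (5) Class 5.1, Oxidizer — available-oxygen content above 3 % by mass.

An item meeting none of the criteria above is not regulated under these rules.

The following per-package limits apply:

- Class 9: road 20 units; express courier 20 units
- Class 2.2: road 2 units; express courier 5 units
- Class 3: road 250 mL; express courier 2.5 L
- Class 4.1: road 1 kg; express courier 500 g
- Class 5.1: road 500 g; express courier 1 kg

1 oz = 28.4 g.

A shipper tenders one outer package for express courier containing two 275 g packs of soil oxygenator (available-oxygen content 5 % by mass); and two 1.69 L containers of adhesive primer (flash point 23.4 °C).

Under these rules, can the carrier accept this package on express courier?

No

Soil oxygenator: available-oxygen content 5 % by mass > 3 % by mass → Class 5.1 (Oxidizer).
Flash point 23.4 °C meets the Class 3 criterion (Flammable Liquid), so the adhesive primer is Class 3.
Class 3 quantity: two 1.69 L containers = 3.38 L.
3.38 L > 2.5 L (express courier limit, Class 3) — over the limit.
Class 5.1 quantity: two 275 g packs = 550 g.
550 g is within the express courier limit of 1 kg for Class 5.1.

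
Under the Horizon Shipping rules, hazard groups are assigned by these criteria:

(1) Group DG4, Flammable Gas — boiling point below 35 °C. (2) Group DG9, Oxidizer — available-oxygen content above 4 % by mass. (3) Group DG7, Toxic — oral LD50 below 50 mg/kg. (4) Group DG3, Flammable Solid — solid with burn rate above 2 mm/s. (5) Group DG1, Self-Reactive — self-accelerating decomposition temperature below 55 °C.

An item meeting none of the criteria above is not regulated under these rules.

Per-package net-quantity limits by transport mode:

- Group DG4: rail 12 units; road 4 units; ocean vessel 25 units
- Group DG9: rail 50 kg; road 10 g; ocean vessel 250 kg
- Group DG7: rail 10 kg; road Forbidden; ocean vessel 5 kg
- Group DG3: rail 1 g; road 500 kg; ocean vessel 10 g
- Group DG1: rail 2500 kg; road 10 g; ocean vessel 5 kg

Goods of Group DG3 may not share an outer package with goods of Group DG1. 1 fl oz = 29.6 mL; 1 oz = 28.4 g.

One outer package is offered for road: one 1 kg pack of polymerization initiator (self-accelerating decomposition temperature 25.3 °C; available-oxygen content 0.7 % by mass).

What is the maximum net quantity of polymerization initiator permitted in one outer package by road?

10 g

Polymerization initiator: self-accelerating decomposition temperature 25.3 °C < 55 °C → Group DG1 (Self-Reactive).
The road limit for Group DG1 is 10 g.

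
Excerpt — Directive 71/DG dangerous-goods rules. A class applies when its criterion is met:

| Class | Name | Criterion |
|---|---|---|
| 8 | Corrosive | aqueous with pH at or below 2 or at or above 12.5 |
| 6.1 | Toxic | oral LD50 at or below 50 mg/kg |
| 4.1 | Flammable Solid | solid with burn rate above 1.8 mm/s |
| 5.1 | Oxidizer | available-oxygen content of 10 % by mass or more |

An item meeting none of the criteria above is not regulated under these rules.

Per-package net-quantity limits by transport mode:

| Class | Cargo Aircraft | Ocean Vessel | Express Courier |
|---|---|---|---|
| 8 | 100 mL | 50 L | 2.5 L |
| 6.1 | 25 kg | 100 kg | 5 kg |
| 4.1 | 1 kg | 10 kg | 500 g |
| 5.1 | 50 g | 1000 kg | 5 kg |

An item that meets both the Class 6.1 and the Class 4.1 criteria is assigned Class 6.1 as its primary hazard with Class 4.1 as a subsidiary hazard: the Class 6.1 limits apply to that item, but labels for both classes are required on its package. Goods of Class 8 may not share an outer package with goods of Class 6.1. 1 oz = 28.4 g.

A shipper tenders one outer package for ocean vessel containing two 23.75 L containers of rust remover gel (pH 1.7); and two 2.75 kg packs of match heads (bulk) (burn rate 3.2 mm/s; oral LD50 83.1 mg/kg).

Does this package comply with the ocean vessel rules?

Yes

Rust remover gel: pH 1.7 ≤ 2 → Class 8 (Corrosive).
The match heads (bulk) have burn rate 3.2 mm/s, which is > 1.8 mm/s, so they are Class 4.1 (Flammable Solid).
Class 8 quantity: two 23.75 L containers = 47.5 L.
That is within the Class 8 ocean vessel limit of 50 L.
Class 4.1 quantity: two 2.75 kg packs = 5.5 kg.
5.5 kg ≤ 10 kg (ocean vessel limit, Class 4.1) — within limit.
The segregation rule (Class 8 with Class 6.1) does not apply to Class 8 with Class 4.1.
Every hazard class is within its ocean vessel limit and no segregation rule is violated.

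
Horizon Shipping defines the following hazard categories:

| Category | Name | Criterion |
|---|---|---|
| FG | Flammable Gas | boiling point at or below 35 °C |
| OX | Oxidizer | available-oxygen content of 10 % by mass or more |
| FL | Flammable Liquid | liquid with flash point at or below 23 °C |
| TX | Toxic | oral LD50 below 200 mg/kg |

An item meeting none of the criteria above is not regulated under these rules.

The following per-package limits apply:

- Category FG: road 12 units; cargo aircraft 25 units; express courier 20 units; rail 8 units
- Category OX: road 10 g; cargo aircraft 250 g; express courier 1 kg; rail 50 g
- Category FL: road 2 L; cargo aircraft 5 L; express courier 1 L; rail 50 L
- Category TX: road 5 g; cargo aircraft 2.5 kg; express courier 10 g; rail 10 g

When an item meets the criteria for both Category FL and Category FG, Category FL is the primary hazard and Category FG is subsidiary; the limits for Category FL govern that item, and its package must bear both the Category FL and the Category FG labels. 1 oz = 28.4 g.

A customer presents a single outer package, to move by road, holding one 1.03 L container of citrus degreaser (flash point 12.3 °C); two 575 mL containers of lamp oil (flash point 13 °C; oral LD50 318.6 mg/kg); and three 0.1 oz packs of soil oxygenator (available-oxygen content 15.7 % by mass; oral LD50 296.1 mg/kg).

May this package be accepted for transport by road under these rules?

With flash point 12.3 °C (≤ 23 °C), the citrus degreaser falls in Category FL.
Lamp oil: flash point 13 °C ≤ 23 °C → Category FL (Flammable Liquid).
With available-oxygen content 15.7 % by mass (≥ 10 % by mass), the soil oxygenator falls in Category OX.
Category FL net quantity: 1.03 L + (two 575 mL containers = 1.15 L) = 2.18 L.
2.18 L > 2 L (road limit, Category FL) — over the limit.
Category OX quantity: three 0.1 oz packs = 8.52 g.
That is within the Category OX road limit of 10 g.

No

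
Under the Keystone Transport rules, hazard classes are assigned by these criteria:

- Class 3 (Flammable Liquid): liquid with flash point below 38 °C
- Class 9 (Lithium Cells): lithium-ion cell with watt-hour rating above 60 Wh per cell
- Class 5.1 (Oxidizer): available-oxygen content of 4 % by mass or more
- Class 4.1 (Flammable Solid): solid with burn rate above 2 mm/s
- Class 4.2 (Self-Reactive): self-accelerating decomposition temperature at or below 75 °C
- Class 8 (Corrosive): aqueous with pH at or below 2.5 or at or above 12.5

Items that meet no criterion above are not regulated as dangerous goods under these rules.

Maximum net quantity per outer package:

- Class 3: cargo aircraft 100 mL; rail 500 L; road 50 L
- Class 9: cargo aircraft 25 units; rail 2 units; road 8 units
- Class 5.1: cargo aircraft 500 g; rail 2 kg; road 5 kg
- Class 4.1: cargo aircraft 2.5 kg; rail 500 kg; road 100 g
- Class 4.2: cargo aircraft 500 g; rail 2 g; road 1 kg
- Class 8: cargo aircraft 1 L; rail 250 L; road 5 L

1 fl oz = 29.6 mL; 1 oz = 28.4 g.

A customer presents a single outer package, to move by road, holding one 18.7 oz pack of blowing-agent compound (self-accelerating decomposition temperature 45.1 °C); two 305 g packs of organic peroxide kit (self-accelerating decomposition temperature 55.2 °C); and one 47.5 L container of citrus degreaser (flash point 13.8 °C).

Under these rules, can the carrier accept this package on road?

No

Blowing-agent compound: self-accelerating decomposition temperature 45.1 °C ≤ 75 °C → Class 4.2 (Self-Reactive).
The organic peroxide kit has self-accelerating decomposition temperature 55.2 °C, which is ≤ 75 °C, so it is Class 4.2 (Self-Reactive).
Flash point 13.8 °C meets the Class 3 criterion (Flammable Liquid), so the citrus degreaser is Class 3.
Total Class 4.2: (one 18.7 oz pack = 531.08 g) + (two 305 g packs = 610 g) = 1141.08 g.
1141.08 g > 1 kg (road limit, Class 4.2) — over the limit.
Class 3 quantity: 47.5 L.
That is within the Class 3 road limit of 50 L.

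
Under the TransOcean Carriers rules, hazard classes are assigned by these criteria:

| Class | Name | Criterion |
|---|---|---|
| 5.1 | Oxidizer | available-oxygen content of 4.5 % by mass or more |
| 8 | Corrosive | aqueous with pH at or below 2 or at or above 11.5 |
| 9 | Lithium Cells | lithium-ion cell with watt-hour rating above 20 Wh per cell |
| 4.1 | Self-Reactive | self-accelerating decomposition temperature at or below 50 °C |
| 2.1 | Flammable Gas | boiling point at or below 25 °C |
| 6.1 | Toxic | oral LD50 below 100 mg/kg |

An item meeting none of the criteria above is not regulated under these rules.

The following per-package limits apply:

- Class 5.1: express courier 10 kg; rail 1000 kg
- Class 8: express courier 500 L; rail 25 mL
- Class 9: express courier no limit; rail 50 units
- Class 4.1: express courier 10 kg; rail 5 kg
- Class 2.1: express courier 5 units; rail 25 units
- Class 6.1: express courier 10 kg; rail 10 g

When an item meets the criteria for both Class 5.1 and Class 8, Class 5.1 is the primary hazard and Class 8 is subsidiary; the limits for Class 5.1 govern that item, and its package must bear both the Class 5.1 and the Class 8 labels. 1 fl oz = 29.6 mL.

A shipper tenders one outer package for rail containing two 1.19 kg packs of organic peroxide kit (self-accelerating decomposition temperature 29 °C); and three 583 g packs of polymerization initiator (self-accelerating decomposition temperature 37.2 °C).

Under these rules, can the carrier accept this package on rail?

The organic peroxide kit has self-accelerating decomposition temperature 29 °C, which is ≤ 50 °C, so it is Class 4.1 (Self-Reactive).
Polymerization initiator: self-accelerating decomposition temperature 37.2 °C ≤ 50 °C → Class 4.1 (Self-Reactive).
Class 4.1 net quantity: (two 1.19 kg packs = 2.38 kg) + (three 583 g packs = 1.749 kg) = 4.129 kg.
4.129 kg ≤ 5 kg (rail limit, Class 4.1) — within limit.

Yes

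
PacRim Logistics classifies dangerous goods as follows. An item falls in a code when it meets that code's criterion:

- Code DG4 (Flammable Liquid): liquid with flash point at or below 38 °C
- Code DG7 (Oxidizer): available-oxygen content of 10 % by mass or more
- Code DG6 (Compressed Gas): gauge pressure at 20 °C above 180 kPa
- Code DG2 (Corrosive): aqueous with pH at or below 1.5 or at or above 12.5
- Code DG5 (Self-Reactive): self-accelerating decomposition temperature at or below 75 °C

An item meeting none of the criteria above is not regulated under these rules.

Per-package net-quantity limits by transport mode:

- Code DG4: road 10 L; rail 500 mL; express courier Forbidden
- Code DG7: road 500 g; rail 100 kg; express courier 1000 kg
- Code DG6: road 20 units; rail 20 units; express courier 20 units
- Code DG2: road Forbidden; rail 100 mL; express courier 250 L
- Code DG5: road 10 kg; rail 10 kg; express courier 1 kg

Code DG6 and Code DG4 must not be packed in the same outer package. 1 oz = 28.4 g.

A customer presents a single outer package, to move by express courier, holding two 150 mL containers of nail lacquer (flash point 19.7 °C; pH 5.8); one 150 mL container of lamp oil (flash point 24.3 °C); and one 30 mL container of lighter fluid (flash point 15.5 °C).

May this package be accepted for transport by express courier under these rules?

With flash point 19.7 °C (≤ 38 °C), the nail lacquer falls in Code DG4.
Lamp oil: flash point 24.3 °C ≤ 38 °C → Code DG4 (Flammable Liquid).
Lighter fluid: flash point 15.5 °C ≤ 38 °C → Code DG4 (Flammable Liquid).
Code DG4 net quantity: (two 150 mL containers = 300 mL) + 150 mL + 30 mL = 480 mL.
Code DG4 is Forbidden by express courier.

No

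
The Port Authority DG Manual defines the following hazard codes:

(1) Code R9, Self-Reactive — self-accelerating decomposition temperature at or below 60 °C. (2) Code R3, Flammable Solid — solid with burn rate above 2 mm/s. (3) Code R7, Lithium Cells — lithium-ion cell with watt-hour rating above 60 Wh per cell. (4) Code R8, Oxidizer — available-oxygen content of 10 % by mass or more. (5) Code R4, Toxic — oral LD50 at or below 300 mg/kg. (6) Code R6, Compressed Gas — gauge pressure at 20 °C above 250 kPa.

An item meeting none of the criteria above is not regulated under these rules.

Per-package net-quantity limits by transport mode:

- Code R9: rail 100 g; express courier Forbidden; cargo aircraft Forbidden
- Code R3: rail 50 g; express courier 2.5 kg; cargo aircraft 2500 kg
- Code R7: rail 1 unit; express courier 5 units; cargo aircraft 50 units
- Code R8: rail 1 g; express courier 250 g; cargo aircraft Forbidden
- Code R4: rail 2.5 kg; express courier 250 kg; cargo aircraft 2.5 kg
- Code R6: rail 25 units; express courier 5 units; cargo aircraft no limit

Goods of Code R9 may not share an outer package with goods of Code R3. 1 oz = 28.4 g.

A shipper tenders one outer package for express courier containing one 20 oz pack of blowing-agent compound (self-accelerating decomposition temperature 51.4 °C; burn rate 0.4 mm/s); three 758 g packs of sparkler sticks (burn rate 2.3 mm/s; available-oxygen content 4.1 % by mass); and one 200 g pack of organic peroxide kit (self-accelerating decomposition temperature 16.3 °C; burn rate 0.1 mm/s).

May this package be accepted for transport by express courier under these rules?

The blowing-agent compound has self-accelerating decomposition temperature 51.4 °C, which is ≤ 60 °C, so it is Code R9 (Self-Reactive).
With burn rate 2.3 mm/s (> 2 mm/s), the sparkler sticks fall in Code R3.
Organic peroxide kit: self-accelerating decomposition temperature 16.3 °C ≤ 60 °C → Code R9 (Self-Reactive).
Total Code R9: (one 20 oz pack = 568 g) + 200 g = 768 g.
By express courier, Code R9 is Forbidden regardless of quantity.
Code R3 quantity: three 758 g packs = 2.274 kg.
2.274 kg ≤ 2.5 kg (express courier limit, Code R3) — within limit.
Code R9 and Code R3 may not share an outer package.

No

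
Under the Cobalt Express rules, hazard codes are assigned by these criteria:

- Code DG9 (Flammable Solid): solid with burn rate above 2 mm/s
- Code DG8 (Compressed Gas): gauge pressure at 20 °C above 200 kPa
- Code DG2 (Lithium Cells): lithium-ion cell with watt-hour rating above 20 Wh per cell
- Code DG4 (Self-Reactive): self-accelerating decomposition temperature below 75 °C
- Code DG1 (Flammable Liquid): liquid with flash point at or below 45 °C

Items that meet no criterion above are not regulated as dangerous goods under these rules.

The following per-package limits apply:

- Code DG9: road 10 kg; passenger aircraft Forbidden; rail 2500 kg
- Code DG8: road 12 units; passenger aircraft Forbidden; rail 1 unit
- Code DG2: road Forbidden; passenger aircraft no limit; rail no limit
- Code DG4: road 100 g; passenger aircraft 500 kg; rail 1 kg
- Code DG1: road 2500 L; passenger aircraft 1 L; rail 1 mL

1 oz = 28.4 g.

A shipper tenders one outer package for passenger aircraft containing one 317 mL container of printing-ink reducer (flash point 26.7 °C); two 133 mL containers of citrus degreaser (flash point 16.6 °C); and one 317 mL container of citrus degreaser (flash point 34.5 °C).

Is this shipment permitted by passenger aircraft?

Yes

With flash point 26.7 °C (≤ 45 °C), the printing-ink reducer falls in Code DG1.
The citrus degreaser has flash point 16.6 °C, which is ≤ 45 °C, so it is Code DG1 (Flammable Liquid).
Citrus degreaser: flash point 34.5 °C ≤ 45 °C → Code DG1 (Flammable Liquid).
Total Code DG1: 317 mL + (two 133 mL containers = 266 mL) + 317 mL = 900 mL.
900 mL ≤ 1 L (passenger aircraft limit, Code DG1) — within limit.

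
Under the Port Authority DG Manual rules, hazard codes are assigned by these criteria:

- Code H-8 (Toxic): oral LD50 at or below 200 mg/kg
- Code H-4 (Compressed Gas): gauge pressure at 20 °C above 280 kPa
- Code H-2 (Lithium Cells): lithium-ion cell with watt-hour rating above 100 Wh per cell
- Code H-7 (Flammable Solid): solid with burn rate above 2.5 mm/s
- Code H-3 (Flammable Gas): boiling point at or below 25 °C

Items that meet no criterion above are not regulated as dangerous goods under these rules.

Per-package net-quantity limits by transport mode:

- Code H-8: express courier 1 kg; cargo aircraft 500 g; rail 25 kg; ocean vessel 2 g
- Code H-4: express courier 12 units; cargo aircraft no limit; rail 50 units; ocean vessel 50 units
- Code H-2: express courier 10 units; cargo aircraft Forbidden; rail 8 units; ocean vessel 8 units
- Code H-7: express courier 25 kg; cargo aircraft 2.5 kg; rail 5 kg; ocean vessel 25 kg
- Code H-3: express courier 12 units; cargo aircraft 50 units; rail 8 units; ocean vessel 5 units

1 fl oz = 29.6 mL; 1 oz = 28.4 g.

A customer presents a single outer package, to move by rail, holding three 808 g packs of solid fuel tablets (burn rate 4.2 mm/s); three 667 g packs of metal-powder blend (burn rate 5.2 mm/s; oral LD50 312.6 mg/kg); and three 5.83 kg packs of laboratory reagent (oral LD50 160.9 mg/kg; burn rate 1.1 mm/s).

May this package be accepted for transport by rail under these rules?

Yes

Solid fuel tablets: burn rate 4.2 mm/s > 2.5 mm/s → Code H-7 (Flammable Solid).
Metal-powder blend: burn rate 5.2 mm/s > 2.5 mm/s → Code H-7 (Flammable Solid).
Laboratory reagent: oral LD50 160.9 mg/kg ≤ 200 mg/kg → Code H-8 (Toxic).
Code H-8 quantity: three 5.83 kg packs = 17.49 kg.
That is within the Code H-8 rail limit of 25 kg.
Total Code H-7: (three 808 g packs = 2.424 kg) + (three 667 g packs = 2.001 kg) = 4.425 kg.
That is within the Code H-7 rail limit of 5 kg.
Every hazard code is within its rail limit and no segregation rule is violated.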